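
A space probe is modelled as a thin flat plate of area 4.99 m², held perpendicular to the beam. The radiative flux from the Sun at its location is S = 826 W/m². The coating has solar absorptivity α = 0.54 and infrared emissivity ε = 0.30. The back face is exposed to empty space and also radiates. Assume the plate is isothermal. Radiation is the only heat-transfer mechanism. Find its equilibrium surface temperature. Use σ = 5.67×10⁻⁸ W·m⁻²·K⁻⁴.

At equilibrium, absorbed power = emitted power.
Absorbing cross-section = A = 4.990 m²; emitting surface = 2A = 9.980 m² (ratio 2).
αS·A_cross = εσ·A_surf·T⁴  ⇒  T⁴ = αS/(ε·2σ).
T⁴ = 0.540·826/(0.30·2·5.67×10⁻⁸) = 1.311×10¹⁰ K⁴.
T = (1.311×10¹⁰)^(1/4).

T ≈ 338 K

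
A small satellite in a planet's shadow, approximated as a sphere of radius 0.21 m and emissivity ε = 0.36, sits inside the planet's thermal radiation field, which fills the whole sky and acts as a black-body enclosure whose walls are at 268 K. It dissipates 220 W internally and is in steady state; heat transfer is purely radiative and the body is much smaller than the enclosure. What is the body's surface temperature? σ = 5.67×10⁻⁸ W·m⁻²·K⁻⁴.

T ≈ 396 K

For a small grey body in a large enclosure, net radiated power = εσA(T⁴ − T_w⁴).
Steady state: P = εσA(T⁴ − T_w⁴) with A = 4πr² = 0.5542 m².
T⁴ = P/(εσA) + T_w⁴ = 220/(0.36·5.67×10⁻⁸·0.5542) + (268)⁴
    = 1.945×10¹⁰ + 5.159×10⁹ = 2.461×10¹⁰ K⁴.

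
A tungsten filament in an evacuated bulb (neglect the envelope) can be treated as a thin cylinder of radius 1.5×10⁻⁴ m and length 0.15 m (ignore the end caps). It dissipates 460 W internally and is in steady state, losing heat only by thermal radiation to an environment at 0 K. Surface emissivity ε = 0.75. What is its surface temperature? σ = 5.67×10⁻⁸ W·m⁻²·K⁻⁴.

Steady state: internal power = radiated power, P = εσA T⁴.
Radiating area A = 2πrL = 1.414×10⁻⁴ m².
T⁴ = P/(εσA) = 460/(0.75·5.67×10⁻⁸·1.414×10⁻⁴) = 7.652×10¹³ K⁴.
T = (7.652×10¹³)^(1/4).

T ≈ 2960 K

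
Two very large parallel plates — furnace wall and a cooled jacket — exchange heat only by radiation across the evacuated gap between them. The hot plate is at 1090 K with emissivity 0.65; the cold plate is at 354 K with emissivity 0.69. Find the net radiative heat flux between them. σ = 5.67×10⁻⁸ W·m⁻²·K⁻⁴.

For two infinite grey parallel plates, q = σ(T₁⁴ − T₂⁴)/(1/ε₁ + 1/ε₂ − 1).
T₁⁴ − T₂⁴ = 1.412×10¹² − 1.570×10¹⁰ = 1.396×10¹² K⁴.
1/ε₁ + 1/ε₂ − 1 = 1.538 + 1.449 − 1 = 1.988.
q = 5.67×10⁻⁸ × 1.396×10¹² / 1.988.

q ≈ 39800 W/m²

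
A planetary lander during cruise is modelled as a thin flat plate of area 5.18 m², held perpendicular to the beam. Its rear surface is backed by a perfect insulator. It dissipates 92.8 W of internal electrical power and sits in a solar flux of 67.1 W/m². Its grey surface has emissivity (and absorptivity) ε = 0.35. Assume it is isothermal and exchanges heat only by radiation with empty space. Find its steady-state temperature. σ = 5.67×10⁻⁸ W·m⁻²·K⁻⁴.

At steady state, absorbed solar power + internal power = radiated power.
Absorbed: α·S·A_cross = 0.35·67.1·5.180 = 121.7 W (cross-section A).
Total input = 121.7 + 92.8 = 214.5 W.
Radiated: εσ·A_surf·T⁴ with A_surf = A = 5.180 m².
T⁴ = 214.5/(0.35·5.67×10⁻⁸·5.180) = 2.086×10⁹ K⁴.

T ≈ 214 K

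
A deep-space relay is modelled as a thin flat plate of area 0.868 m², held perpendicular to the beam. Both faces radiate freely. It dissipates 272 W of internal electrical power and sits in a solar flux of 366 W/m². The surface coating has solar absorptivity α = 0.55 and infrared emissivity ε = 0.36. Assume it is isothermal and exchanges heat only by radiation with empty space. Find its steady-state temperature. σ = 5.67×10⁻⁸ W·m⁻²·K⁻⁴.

T ≈ 335 K

At steady state, absorbed solar power + internal power = radiated power.
Absorbed: α·S·A_cross = 0.55·366·0.8680 = 174.7 W (cross-section A).
Total input = 174.7 + 272 = 446.7 W.
Radiated: εσ·A_surf·T⁴ with A_surf = 2A = 1.736 m².
T⁴ = 446.7/(0.36·5.67×10⁻⁸·1.736) = 1.261×10¹⁰ K⁴.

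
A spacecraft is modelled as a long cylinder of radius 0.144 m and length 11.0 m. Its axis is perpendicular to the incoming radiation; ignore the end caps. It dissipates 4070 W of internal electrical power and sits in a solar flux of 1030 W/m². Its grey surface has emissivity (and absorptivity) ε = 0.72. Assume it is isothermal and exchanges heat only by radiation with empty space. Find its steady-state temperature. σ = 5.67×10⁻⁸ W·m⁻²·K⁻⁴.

At steady state, absorbed solar power + internal power = radiated power.
Absorbed: α·S·A_cross = 0.72·1030·3.168 = 2349 W (cross-section 2rL).
Total input = 2349 + 4070 = 6419 W.
Radiated: εσ·A_surf·T⁴ with A_surf = 2πrL = 9.953 m².
T⁴ = 6419/(0.72·5.67×10⁻⁸·9.953) = 1.580×10¹⁰ K⁴.

T ≈ 355 K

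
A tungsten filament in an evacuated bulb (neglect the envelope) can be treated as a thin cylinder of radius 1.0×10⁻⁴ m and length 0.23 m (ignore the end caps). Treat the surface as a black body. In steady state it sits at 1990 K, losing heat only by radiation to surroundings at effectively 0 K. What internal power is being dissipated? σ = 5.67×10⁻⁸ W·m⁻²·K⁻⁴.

Steady state: P = εσA T⁴.
A = 2πrL = 1.445×10⁻⁴ m²; T⁴ = (1990)⁴ = 1.568×10¹³ K⁴.
P = 1.0 × 5.67×10⁻⁸ × 1.445×10⁻⁴ × 1.568×10¹³.

P ≈ 128 W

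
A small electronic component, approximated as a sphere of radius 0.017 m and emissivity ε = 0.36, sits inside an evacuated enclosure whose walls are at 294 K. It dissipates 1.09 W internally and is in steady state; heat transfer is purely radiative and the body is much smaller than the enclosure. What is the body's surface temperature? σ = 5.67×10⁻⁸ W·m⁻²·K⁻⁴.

T ≈ 386 K

For a small grey body in a large enclosure, net radiated power = εσA(T⁴ − T_w⁴).
Steady state: P = εσA(T⁴ − T_w⁴) with A = 4πr² = 0.003632 m².
T⁴ = P/(εσA) + T_w⁴ = 1.09/(0.36·5.67×10⁻⁸·0.003632) + (294)⁴
    = 1.470×10¹⁰ + 7.471×10⁹ = 2.218×10¹⁰ K⁴.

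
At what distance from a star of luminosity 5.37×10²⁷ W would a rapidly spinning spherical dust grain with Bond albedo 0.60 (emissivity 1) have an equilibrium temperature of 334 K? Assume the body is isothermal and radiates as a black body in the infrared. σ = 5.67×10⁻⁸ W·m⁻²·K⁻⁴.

d ≈ 2.46×10¹¹ m

For an isothermal black-emitting sphere, (1−a)S·πr² = σ·4πr²·T⁴ ⇒ S = 4σT⁴/(1−a).
S = 4·5.67×10⁻⁸·(334)⁴/0.400 = 7056 W/m².
Flux falls as S = L/(4πd²), so d = √(L/(4πS)) = √(5.37×10²⁷/(4π·7056)).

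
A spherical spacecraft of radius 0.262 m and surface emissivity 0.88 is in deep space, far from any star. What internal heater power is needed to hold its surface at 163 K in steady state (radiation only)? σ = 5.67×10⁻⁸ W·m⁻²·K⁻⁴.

P ≈ 30.4 W

P = εσ·4πr²·T⁴.
4πr² = 0.8626 m²; T⁴ = 7.059×10⁸ K⁴.
P = 0.88·5.67×10⁻⁸·0.8626·7.059×10⁸.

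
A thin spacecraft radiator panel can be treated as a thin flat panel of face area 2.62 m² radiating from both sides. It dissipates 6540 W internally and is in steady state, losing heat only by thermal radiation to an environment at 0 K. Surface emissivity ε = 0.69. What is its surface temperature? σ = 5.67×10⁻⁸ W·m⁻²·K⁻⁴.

T ≈ 423 K

Steady state: internal power = radiated power, P = εσA T⁴.
Radiating area A = 2·2.62 = 5.240 m².
T⁴ = P/(εσA) = 6540/(0.69·5.67×10⁻⁸·5.240) = 3.190×10¹⁰ K⁴.
T = (3.190×10¹⁰)^(1/4).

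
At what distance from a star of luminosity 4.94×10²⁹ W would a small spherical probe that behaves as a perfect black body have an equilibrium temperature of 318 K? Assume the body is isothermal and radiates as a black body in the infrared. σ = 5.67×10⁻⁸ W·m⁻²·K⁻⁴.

For an isothermal black-emitting sphere, (1−a)S·πr² = σ·4πr²·T⁴ ⇒ S = 4σT⁴/(1−a).
S = 4·5.67×10⁻⁸·(318)⁴/1.00 = 2319 W/m².
Flux falls as S = L/(4πd²), so d = √(L/(4πS)) = √(4.94×10²⁹/(4π·2319)).

d ≈ 4.12×10¹² m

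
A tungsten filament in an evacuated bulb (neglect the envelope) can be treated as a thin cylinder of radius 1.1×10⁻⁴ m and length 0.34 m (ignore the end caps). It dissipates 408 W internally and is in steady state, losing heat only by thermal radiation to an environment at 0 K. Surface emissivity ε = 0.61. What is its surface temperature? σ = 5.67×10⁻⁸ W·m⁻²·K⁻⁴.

Steady state: internal power = radiated power, P = εσA T⁴.
Radiating area A = 2πrL = 2.350×10⁻⁴ m².
T⁴ = P/(εσA) = 408/(0.61·5.67×10⁻⁸·2.350×10⁻⁴) = 5.020×10¹³ K⁴.
T = (5.020×10¹³)^(1/4).

T ≈ 2660 K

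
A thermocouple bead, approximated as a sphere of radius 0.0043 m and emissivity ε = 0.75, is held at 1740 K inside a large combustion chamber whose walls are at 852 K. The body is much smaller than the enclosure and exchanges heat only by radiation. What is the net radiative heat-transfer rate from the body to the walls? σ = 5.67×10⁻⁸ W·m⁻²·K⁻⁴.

For a small grey body in a large enclosure: P_net = εσA(T_body⁴ − T_wall⁴).
A = 4πr² = 2.324×10⁻⁴ m²; T_body⁴ − T_wall⁴ = 9.166×10¹² − 5.269×10¹¹ = 8.639×10¹² K⁴.
|P_net| = 0.75·5.67×10⁻⁸·2.324×10⁻⁴·8.639×10¹².

P_net ≈ 85.4 W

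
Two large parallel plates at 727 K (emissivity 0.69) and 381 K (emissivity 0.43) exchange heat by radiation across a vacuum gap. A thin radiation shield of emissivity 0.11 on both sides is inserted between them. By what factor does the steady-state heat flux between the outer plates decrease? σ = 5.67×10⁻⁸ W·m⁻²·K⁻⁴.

Without shield: q₀ = σΔ(T⁴)/(1/ε₁+1/ε₂−1) with denominator 2.775.
With shield the two gaps are in series; the resistances add: (1/ε₁+1/ε_s−1)+(1/ε_s+1/ε₂−1) = 9.540+10.42 = 19.96.
Heat-flux ratio q₀/q = 19.96/2.775.

factor ≈ 7.19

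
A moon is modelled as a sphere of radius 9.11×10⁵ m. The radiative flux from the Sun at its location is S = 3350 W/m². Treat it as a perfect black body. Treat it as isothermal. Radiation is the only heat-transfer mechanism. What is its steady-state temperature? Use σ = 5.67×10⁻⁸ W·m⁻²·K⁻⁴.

T ≈ 349 K

At equilibrium, absorbed power = emitted power.
Absorbing cross-section = πr² = 2.607×10¹² m²; emitting surface = 4πr² = 1.043×10¹³ m² (ratio 4).
S·A_cross = εσ·A_surf·T⁴  ⇒  T⁴ = S/(4σ).
T⁴ = 1.00·3350/(4·5.67×10⁻⁸) = 1.477×10¹⁰ K⁴.
T = (1.477×10¹⁰)^(1/4).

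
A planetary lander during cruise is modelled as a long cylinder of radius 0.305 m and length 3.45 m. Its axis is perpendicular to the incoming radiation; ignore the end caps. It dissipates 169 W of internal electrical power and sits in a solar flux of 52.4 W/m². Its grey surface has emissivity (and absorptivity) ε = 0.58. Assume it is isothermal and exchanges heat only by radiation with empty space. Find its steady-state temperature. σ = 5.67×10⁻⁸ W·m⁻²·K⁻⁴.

T ≈ 181 K

At steady state, absorbed solar power + internal power = radiated power.
Absorbed: α·S·A_cross = 0.58·52.4·2.105 = 63.96 W (cross-section 2rL).
Total input = 63.96 + 169 = 233.0 W.
Radiated: εσ·A_surf·T⁴ with A_surf = 2πrL = 6.611 m².
T⁴ = 233.0/(0.58·5.67×10⁻⁸·6.611) = 1.071×10⁹ K⁴.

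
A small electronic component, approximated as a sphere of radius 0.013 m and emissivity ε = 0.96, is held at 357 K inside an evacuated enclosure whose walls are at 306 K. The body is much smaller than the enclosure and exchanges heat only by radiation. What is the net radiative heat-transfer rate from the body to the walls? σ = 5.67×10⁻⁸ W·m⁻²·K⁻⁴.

For a small grey body in a large enclosure: P_net = εσA(T_body⁴ − T_wall⁴).
A = 4πr² = 0.002124 m²; T_body⁴ − T_wall⁴ = 1.624×10¹⁰ − 8.768×10⁹ = 7.476×10⁹ K⁴.
|P_net| = 0.96·5.67×10⁻⁸·0.002124·7.476×10⁹.

P_net ≈ 0.864 W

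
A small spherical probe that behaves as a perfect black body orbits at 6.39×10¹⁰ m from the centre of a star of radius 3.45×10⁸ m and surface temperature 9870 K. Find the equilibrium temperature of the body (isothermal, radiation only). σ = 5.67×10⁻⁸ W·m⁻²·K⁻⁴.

T ≈ 513 K

The star's surface emits σT_*⁴; at distance d the flux is S = σT_*⁴(R_*/d)².
S = 5.67×10⁻⁸·(9870)⁴·(3.45×10⁸/6.39×10¹⁰)² = 15690 W/m².
For an isothermal sphere T⁴ = (1−a)S/(4σ) = 6.916×10¹⁰ K⁴.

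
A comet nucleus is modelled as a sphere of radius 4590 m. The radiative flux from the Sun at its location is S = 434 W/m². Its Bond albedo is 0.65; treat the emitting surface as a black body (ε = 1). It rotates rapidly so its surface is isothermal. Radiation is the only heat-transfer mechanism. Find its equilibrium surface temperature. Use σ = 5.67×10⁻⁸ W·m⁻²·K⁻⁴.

At equilibrium, absorbed power = emitted power.
Absorbing cross-section = πr² = 6.619×10⁷ m²; emitting surface = 4πr² = 2.647×10⁸ m² (ratio 4).
(1−a)S·A_cross = εσ·A_surf·T⁴  ⇒  T⁴ = (1−a)S/(4σ).
T⁴ = 0.350·434/(4·5.67×10⁻⁸) = 6.698×10⁸ K⁴.
T = (6.698×10⁸)^(1/4).

T ≈ 161 K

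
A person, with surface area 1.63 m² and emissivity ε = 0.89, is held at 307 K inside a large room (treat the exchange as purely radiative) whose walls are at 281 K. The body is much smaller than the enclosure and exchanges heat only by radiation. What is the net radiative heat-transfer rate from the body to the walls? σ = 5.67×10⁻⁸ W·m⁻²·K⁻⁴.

P_net ≈ 218 W

For a small grey body in a large enclosure: P_net = εσA(T_body⁴ − T_wall⁴).
A = 1.63 m²; T_body⁴ − T_wall⁴ = 8.883×10⁹ − 6.235×10⁹ = 2.648×10⁹ K⁴.
|P_net| = 0.89·5.67×10⁻⁸·1.630·2.648×10⁹.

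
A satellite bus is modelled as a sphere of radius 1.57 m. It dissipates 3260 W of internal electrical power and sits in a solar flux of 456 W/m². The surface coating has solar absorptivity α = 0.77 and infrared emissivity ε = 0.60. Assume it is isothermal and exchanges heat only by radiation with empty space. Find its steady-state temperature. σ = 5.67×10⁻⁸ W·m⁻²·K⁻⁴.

T ≈ 274 K

At steady state, absorbed solar power + internal power = radiated power.
Absorbed: α·S·A_cross = 0.77·456·7.744 = 2719 W (cross-section πr²).
Total input = 2719 + 3260 = 5979 W.
Radiated: εσ·A_surf·T⁴ with A_surf = 4πr² = 30.97 m².
T⁴ = 5979/(0.60·5.67×10⁻⁸·30.97) = 5.674×10⁹ K⁴.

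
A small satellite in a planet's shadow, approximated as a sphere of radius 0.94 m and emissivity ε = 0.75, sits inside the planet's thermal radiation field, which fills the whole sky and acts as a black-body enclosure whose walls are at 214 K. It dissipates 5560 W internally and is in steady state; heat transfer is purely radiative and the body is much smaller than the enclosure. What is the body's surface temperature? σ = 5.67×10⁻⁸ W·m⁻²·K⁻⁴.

For a small grey body in a large enclosure, net radiated power = εσA(T⁴ − T_w⁴).
Steady state: P = εσA(T⁴ − T_w⁴) with A = 4πr² = 11.10 m².
T⁴ = P/(εσA) + T_w⁴ = 5560/(0.75·5.67×10⁻⁸·11.10) + (214)⁴
    = 1.178×10¹⁰ + 2.097×10⁹ = 1.387×10¹⁰ K⁴.

T ≈ 343 K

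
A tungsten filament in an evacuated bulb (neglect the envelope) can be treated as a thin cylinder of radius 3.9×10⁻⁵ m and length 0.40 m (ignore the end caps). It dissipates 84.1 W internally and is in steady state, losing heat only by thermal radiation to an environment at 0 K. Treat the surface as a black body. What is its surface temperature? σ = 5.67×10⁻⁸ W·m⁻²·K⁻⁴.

T ≈ 1970 K

Steady state: internal power = radiated power, P = εσA T⁴.
Radiating area A = 2πrL = 9.802×10⁻⁵ m².
T⁴ = P/(εσA) = 84.1/(1.0·5.67×10⁻⁸·9.802×10⁻⁵) = 1.513×10¹³ K⁴.
T = (1.513×10¹³)^(1/4).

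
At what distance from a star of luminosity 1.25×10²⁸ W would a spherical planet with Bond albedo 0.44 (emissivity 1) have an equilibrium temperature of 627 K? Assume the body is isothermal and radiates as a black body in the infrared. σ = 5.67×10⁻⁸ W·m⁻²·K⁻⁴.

For an isothermal black-emitting sphere, (1−a)S·πr² = σ·4πr²·T⁴ ⇒ S = 4σT⁴/(1−a).
S = 4·5.67×10⁻⁸·(627)⁴/0.560 = 62590 W/m².
Flux falls as S = L/(4πd²), so d = √(L/(4πS)) = √(1.25×10²⁸/(4π·62590)).

d ≈ 1.26×10¹¹ m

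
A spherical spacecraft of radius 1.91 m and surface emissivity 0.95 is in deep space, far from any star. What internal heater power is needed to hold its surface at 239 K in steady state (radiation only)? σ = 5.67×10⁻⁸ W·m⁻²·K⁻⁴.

P ≈ 8060 W

P = εσ·4πr²·T⁴.
4πr² = 45.84 m²; T⁴ = 3.263×10⁹ K⁴.
P = 0.95·5.67×10⁻⁸·45.84·3.263×10⁹.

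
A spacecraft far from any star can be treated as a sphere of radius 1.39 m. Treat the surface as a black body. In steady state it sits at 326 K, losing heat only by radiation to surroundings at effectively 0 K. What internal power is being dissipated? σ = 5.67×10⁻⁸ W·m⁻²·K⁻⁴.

Steady state: P = εσA T⁴.
A = 4πr² = 24.28 m²; T⁴ = (326)⁴ = 1.129×10¹⁰ K⁴.
P = 1.0 × 5.67×10⁻⁸ × 24.28 × 1.129×10¹⁰.

P ≈ 15500 W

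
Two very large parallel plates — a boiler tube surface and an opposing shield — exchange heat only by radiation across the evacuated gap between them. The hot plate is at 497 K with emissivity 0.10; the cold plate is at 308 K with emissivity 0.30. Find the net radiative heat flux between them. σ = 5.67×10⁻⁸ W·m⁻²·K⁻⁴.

q ≈ 239 W/m²

For two infinite grey parallel plates, q = σ(T₁⁴ − T₂⁴)/(1/ε₁ + 1/ε₂ − 1).
T₁⁴ − T₂⁴ = 6.101×10¹⁰ − 8.999×10⁹ = 5.201×10¹⁰ K⁴.
1/ε₁ + 1/ε₂ − 1 = 10.00 + 3.333 − 1 = 12.33.
q = 5.67×10⁻⁸ × 5.201×10¹⁰ / 12.33.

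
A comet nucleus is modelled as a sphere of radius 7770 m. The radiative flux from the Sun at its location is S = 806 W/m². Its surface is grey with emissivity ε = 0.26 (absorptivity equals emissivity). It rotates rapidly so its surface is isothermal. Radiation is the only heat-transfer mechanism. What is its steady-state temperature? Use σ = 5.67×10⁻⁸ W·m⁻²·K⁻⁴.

T ≈ 244 K

At equilibrium, absorbed power = emitted power.
Absorbing cross-section = πr² = 1.897×10⁸ m²; emitting surface = 4πr² = 7.587×10⁸ m² (ratio 4).
εS·A_cross = εσ·A_surf·T⁴  ⇒  T⁴ = S/(4σ)   (ε cancels).
T⁴ = 806/(4·5.67×10⁻⁸) = 3.554×10⁹ K⁴.
T = (3.554×10⁹)^(1/4).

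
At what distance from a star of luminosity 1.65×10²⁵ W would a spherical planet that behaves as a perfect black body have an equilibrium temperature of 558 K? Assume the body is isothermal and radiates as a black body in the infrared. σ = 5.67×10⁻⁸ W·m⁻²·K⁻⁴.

For an isothermal black-emitting sphere, (1−a)S·πr² = σ·4πr²·T⁴ ⇒ S = 4σT⁴/(1−a).
S = 4·5.67×10⁻⁸·(558)⁴/1.00 = 21990 W/m².
Flux falls as S = L/(4πd²), so d = √(L/(4πS)) = √(1.65×10²⁵/(4π·21990)).

d ≈ 7.73×10⁹ m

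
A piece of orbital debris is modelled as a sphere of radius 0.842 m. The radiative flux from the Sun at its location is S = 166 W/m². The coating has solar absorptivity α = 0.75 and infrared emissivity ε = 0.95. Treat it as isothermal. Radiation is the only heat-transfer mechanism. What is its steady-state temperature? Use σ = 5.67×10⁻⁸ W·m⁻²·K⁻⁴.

T ≈ 155 K

At equilibrium, absorbed power = emitted power.
Absorbing cross-section = πr² = 2.227 m²; emitting surface = 4πr² = 8.909 m² (ratio 4).
αS·A_cross = εσ·A_surf·T⁴  ⇒  T⁴ = αS/(ε·4σ).
T⁴ = 0.750·166/(0.95·4·5.67×10⁻⁸) = 5.778×10⁸ K⁴.
T = (5.778×10⁸)^(1/4).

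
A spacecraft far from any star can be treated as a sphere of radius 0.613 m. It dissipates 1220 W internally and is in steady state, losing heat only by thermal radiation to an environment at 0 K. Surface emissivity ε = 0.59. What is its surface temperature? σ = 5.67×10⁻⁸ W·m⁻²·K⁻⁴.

T ≈ 296 K

Steady state: internal power = radiated power, P = εσA T⁴.
Radiating area A = 4πr² = 4.722 m².
T⁴ = P/(εσA) = 1220/(0.59·5.67×10⁻⁸·4.722) = 7.723×10⁹ K⁴.
T = (7.723×10⁹)^(1/4).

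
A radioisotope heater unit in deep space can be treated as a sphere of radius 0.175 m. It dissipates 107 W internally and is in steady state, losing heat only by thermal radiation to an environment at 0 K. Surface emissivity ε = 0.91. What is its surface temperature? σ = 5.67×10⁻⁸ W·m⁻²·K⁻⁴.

T ≈ 271 K

Steady state: internal power = radiated power, P = εσA T⁴.
Radiating area A = 4πr² = 0.3848 m².
T⁴ = P/(εσA) = 107/(0.91·5.67×10⁻⁸·0.3848) = 5.389×10⁹ K⁴.
T = (5.389×10⁹)^(1/4).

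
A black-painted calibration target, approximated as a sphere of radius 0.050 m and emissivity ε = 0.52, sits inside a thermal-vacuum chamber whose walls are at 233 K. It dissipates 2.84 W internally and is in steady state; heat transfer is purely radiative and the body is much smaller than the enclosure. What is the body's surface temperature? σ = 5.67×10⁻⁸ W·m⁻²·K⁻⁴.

For a small grey body in a large enclosure, net radiated power = εσA(T⁴ − T_w⁴).
Steady state: P = εσA(T⁴ − T_w⁴) with A = 4πr² = 0.03142 m².
T⁴ = P/(εσA) + T_w⁴ = 2.84/(0.52·5.67×10⁻⁸·0.03142) + (233)⁴
    = 3.066×10⁹ + 2.947×10⁹ = 6.013×10⁹ K⁴.

T ≈ 278 K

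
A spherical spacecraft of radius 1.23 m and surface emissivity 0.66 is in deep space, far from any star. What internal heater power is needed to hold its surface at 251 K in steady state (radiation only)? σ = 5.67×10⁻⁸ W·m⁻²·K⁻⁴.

P ≈ 2820 W

P = εσ·4πr²·T⁴.
4πr² = 19.01 m²; T⁴ = 3.969×10⁹ K⁴.
P = 0.66·5.67×10⁻⁸·19.01·3.969×10⁹.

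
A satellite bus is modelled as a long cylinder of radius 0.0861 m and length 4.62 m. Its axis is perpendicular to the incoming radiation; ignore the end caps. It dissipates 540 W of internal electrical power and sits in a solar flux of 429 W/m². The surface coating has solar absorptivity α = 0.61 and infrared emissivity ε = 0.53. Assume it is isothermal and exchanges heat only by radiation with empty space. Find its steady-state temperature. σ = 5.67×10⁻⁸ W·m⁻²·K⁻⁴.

T ≈ 316 K

At steady state, absorbed solar power + internal power = radiated power.
Absorbed: α·S·A_cross = 0.61·429·0.7956 = 208.2 W (cross-section 2rL).
Total input = 208.2 + 540 = 748.2 W.
Radiated: εσ·A_surf·T⁴ with A_surf = 2πrL = 2.499 m².
T⁴ = 748.2/(0.53·5.67×10⁻⁸·2.499) = 9.962×10⁹ K⁴.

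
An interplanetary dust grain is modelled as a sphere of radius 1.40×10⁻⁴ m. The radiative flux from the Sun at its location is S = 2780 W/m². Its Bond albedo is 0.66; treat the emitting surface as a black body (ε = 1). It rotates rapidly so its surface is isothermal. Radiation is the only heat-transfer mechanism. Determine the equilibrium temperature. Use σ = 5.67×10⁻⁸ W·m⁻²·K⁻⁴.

T ≈ 254 K

At equilibrium, absorbed power = emitted power.
Absorbing cross-section = πr² = 6.158×10⁻⁸ m²; emitting surface = 4πr² = 2.463×10⁻⁷ m² (ratio 4).
(1−a)S·A_cross = εσ·A_surf·T⁴  ⇒  T⁴ = (1−a)S/(4σ).
T⁴ = 0.340·2780/(4·5.67×10⁻⁸) = 4.168×10⁹ K⁴.
T = (4.168×10⁹)^(1/4).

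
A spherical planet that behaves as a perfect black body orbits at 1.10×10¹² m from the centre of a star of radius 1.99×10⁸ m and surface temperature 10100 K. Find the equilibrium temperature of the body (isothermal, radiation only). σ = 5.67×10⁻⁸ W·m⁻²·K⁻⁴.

The star's surface emits σT_*⁴; at distance d the flux is S = σT_*⁴(R_*/d)².
S = 5.67×10⁻⁸·(10100)⁴·(1.99×10⁸/1.10×10¹²)² = 19.31 W/m².
For an isothermal sphere T⁴ = (1−a)S/(4σ) = 8.514×10⁷ K⁴.

T ≈ 96.1 K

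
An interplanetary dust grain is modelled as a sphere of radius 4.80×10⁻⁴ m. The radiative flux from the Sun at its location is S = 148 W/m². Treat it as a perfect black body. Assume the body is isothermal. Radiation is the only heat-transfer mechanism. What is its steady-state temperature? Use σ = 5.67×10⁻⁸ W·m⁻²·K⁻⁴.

At equilibrium, absorbed power = emitted power.
Absorbing cross-section = πr² = 7.238×10⁻⁷ m²; emitting surface = 4πr² = 2.895×10⁻⁶ m² (ratio 4).
S·A_cross = εσ·A_surf·T⁴  ⇒  T⁴ = S/(4σ).
T⁴ = 1.00·148/(4·5.67×10⁻⁸) = 6.526×10⁸ K⁴.
T = (6.526×10⁸)^(1/4).

T ≈ 160 K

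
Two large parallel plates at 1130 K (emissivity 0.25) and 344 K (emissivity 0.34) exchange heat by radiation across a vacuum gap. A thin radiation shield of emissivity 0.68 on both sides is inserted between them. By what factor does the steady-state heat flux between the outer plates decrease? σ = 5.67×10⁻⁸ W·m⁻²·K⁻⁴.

factor ≈ 1.33

Without shield: q₀ = σΔ(T⁴)/(1/ε₁+1/ε₂−1) with denominator 5.941.
With shield the two gaps are in series; the resistances add: (1/ε₁+1/ε_s−1)+(1/ε_s+1/ε₂−1) = 4.471+3.412 = 7.882.
Heat-flux ratio q₀/q = 7.882/5.941.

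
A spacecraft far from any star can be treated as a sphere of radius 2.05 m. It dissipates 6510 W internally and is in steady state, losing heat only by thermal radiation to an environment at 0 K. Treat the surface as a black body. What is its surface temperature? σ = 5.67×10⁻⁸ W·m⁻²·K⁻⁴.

Steady state: internal power = radiated power, P = εσA T⁴.
Radiating area A = 4πr² = 52.81 m².
T⁴ = P/(εσA) = 6510/(1.0·5.67×10⁻⁸·52.81) = 2.174×10⁹ K⁴.
T = (2.174×10⁹)^(1/4).

T ≈ 216 K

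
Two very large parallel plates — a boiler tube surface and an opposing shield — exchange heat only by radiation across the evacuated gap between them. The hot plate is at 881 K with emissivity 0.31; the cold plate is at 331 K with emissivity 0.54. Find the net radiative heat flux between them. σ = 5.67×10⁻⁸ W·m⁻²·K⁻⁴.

For two infinite grey parallel plates, q = σ(T₁⁴ − T₂⁴)/(1/ε₁ + 1/ε₂ − 1).
T₁⁴ − T₂⁴ = 6.024×10¹¹ − 1.200×10¹⁰ = 5.904×10¹¹ K⁴.
1/ε₁ + 1/ε₂ − 1 = 3.226 + 1.852 − 1 = 4.078.
q = 5.67×10⁻⁸ × 5.904×10¹¹ / 4.078.

q ≈ 8210 W/m²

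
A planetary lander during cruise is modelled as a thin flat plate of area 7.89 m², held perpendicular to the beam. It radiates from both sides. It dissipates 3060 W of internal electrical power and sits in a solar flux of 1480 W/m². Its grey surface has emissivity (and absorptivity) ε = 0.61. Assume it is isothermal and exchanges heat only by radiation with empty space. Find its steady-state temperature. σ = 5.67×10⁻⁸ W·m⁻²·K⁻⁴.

At steady state, absorbed solar power + internal power = radiated power.
Absorbed: α·S·A_cross = 0.61·1480·7.890 = 7123 W (cross-section A).
Total input = 7123 + 3060 = 10180 W.
Radiated: εσ·A_surf·T⁴ with A_surf = 2A = 15.78 m².
T⁴ = 10180/(0.61·5.67×10⁻⁸·15.78) = 1.866×10¹⁰ K⁴.

T ≈ 370 K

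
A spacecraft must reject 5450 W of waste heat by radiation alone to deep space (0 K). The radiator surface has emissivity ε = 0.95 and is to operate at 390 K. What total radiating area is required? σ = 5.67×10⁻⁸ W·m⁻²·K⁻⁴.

A ≈ 4.37 m²

P = εσA T⁴ ⇒ A = P/(εσT⁴).
T⁴ = 2.313×10¹⁰ K⁴.
A = 5450/(0.95 × 5.67×10⁻⁸ × 2.313×10¹⁰).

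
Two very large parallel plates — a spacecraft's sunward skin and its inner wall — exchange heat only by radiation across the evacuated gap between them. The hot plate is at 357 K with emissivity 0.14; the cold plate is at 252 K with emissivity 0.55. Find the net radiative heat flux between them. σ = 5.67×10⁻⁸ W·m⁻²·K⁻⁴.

For two infinite grey parallel plates, q = σ(T₁⁴ − T₂⁴)/(1/ε₁ + 1/ε₂ − 1).
T₁⁴ − T₂⁴ = 1.624×10¹⁰ − 4.033×10⁹ = 1.221×10¹⁰ K⁴.
1/ε₁ + 1/ε₂ − 1 = 7.143 + 1.818 − 1 = 7.961.
q = 5.67×10⁻⁸ × 1.221×10¹⁰ / 7.961.

q ≈ 87.0 W/m²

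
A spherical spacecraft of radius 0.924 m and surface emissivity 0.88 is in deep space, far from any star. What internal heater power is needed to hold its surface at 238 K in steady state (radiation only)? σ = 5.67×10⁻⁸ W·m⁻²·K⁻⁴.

P = εσ·4πr²·T⁴.
4πr² = 10.73 m²; T⁴ = 3.209×10⁹ K⁴.
P = 0.88·5.67×10⁻⁸·10.73·3.209×10⁹.

P ≈ 1720 W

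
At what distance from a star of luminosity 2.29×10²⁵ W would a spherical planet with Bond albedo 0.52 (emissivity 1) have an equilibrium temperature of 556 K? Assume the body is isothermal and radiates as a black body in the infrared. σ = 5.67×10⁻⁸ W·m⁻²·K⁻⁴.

d ≈ 6.35×10⁹ m

For an isothermal black-emitting sphere, (1−a)S·πr² = σ·4πr²·T⁴ ⇒ S = 4σT⁴/(1−a).
S = 4·5.67×10⁻⁸·(556)⁴/0.480 = 45150 W/m².
Flux falls as S = L/(4πd²), so d = √(L/(4πS)) = √(2.29×10²⁵/(4π·45150)).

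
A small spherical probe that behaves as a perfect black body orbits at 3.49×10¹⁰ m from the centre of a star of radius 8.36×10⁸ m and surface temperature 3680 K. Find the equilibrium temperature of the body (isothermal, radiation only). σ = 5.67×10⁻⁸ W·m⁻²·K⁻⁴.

T ≈ 403 K

The star's surface emits σT_*⁴; at distance d the flux is S = σT_*⁴(R_*/d)².
S = 5.67×10⁻⁸·(3680)⁴·(8.36×10⁸/3.49×10¹⁰)² = 5967 W/m².
For an isothermal sphere T⁴ = (1−a)S/(4σ) = 2.631×10¹⁰ K⁴.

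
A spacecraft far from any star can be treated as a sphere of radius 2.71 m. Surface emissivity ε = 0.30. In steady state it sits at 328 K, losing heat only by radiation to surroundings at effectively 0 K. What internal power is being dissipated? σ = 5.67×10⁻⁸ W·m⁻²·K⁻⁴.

Steady state: P = εσA T⁴.
A = 4πr² = 92.29 m²; T⁴ = (328)⁴ = 1.157×10¹⁰ K⁴.
P = 0.30 × 5.67×10⁻⁸ × 92.29 × 1.157×10¹⁰.

P ≈ 18200 W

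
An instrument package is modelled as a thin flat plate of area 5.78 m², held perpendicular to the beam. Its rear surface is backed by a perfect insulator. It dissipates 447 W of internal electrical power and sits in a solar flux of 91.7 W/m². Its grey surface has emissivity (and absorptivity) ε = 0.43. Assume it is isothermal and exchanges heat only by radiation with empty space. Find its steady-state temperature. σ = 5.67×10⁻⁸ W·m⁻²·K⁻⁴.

At steady state, absorbed solar power + internal power = radiated power.
Absorbed: α·S·A_cross = 0.43·91.7·5.780 = 227.9 W (cross-section A).
Total input = 227.9 + 447 = 674.9 W.
Radiated: εσ·A_surf·T⁴ with A_surf = A = 5.780 m².
T⁴ = 674.9/(0.43·5.67×10⁻⁸·5.780) = 4.789×10⁹ K⁴.

T ≈ 263 K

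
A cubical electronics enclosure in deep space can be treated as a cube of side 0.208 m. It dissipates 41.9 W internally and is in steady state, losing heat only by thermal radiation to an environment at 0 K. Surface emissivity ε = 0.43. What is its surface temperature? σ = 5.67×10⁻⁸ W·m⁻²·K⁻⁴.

Steady state: internal power = radiated power, P = εσA T⁴.
Radiating area A = 6L² = 0.2596 m².
T⁴ = P/(εσA) = 41.9/(0.43·5.67×10⁻⁸·0.2596) = 6.620×10⁹ K⁴.
T = (6.620×10⁹)^(1/4).

T ≈ 285 K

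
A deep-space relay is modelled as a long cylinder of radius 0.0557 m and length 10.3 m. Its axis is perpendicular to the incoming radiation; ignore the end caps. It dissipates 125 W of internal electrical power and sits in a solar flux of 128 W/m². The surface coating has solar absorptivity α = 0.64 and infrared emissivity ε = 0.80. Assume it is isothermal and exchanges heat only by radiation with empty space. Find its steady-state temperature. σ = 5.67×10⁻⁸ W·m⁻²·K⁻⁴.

T ≈ 191 K

At steady state, absorbed solar power + internal power = radiated power.
Absorbed: α·S·A_cross = 0.64·128·1.147 = 94.00 W (cross-section 2rL).
Total input = 94.00 + 125 = 219.0 W.
Radiated: εσ·A_surf·T⁴ with A_surf = 2πrL = 3.605 m².
T⁴ = 219.0/(0.80·5.67×10⁻⁸·3.605) = 1.339×10⁹ K⁴.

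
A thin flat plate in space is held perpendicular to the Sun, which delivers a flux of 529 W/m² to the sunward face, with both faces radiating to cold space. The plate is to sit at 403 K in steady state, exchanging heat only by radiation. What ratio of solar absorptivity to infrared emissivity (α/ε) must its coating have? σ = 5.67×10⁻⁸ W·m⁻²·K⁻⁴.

Balance: αS·A = εσ·2A·T⁴ ⇒ α/ε = 2σT⁴/S.
α/ε = 2·5.67×10⁻⁸·(403)⁴/529 = 2·5.67×10⁻⁸·2.638×10¹⁰/529.

α/ε ≈ 5.65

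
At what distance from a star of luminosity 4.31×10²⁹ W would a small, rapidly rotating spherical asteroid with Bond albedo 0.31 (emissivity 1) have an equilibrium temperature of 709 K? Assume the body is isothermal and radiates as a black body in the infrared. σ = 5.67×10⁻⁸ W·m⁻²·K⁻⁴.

For an isothermal black-emitting sphere, (1−a)S·πr² = σ·4πr²·T⁴ ⇒ S = 4σT⁴/(1−a).
S = 4·5.67×10⁻⁸·(709)⁴/0.690 = 83060 W/m².
Flux falls as S = L/(4πd²), so d = √(L/(4πS)) = √(4.31×10²⁹/(4π·83060)).

d ≈ 6.43×10¹¹ m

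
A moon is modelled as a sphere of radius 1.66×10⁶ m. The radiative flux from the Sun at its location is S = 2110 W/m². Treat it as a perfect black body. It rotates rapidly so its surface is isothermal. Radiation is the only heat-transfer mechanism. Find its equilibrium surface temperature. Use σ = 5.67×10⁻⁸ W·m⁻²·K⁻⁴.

T ≈ 311 K

At equilibrium, absorbed power = emitted power.
Absorbing cross-section = πr² = 8.657×10¹² m²; emitting surface = 4πr² = 3.463×10¹³ m² (ratio 4).
S·A_cross = εσ·A_surf·T⁴  ⇒  T⁴ = S/(4σ).
T⁴ = 1.00·2110/(4·5.67×10⁻⁸) = 9.303×10⁹ K⁴.
T = (9.303×10⁹)^(1/4).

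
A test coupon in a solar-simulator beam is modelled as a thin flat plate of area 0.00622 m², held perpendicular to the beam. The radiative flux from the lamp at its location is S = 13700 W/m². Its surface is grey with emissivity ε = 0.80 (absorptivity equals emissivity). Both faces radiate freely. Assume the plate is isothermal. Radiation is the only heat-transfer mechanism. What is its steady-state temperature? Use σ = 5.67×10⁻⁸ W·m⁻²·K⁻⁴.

At equilibrium, absorbed power = emitted power.
Absorbing cross-section = A = 0.006220 m²; emitting surface = 2A = 0.01244 m² (ratio 2).
εS·A_cross = εσ·A_surf·T⁴  ⇒  T⁴ = S/(2σ)   (ε cancels).
T⁴ = 13700/(2·5.67×10⁻⁸) = 1.208×10¹¹ K⁴.
T = (1.208×10¹¹)^(1/4).

T ≈ 590 K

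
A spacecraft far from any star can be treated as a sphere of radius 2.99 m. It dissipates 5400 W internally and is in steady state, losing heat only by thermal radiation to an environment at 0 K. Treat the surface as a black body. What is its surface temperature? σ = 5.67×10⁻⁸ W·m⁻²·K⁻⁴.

T ≈ 171 K

Steady state: internal power = radiated power, P = εσA T⁴.
Radiating area A = 4πr² = 112.3 m².
T⁴ = P/(εσA) = 5400/(1.0·5.67×10⁻⁸·112.3) = 8.477×10⁸ K⁴.
T = (8.477×10⁸)^(1/4).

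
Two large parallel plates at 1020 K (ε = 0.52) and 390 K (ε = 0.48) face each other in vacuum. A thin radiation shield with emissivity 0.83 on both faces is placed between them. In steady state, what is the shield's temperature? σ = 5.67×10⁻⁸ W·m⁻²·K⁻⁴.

T_s ≈ 870 K

In steady state the net flux on the hot side equals that on the cold side.
σ(T₁⁴−T_s⁴)/D₁ = σ(T_s⁴−T₂⁴)/D₂, with D₁ = 1/ε₁+1/ε_s−1 = 2.128, D₂ = 1/ε_s+1/ε₂−1 = 2.288.
Solve for T_s⁴: T_s⁴ = (D₂·T₁⁴ + D₁·T₂⁴)/(D₁+D₂) = 5.720×10¹¹ K⁴.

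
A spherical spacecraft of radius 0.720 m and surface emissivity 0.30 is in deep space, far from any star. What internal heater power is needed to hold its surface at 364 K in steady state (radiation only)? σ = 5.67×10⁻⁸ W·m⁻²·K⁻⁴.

P ≈ 1950 W

P = εσ·4πr²·T⁴.
4πr² = 6.514 m²; T⁴ = 1.756×10¹⁰ K⁴.
P = 0.30·5.67×10⁻⁸·6.514·1.756×10¹⁰.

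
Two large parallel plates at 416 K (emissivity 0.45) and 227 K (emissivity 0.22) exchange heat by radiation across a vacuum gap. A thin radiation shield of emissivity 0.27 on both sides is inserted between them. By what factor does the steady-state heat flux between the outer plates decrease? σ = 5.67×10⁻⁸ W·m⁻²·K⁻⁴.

factor ≈ 2.11

Without shield: q₀ = σΔ(T⁴)/(1/ε₁+1/ε₂−1) with denominator 5.768.
With shield the two gaps are in series; the resistances add: (1/ε₁+1/ε_s−1)+(1/ε_s+1/ε₂−1) = 4.926+7.249 = 12.18.
Heat-flux ratio q₀/q = 12.18/5.768.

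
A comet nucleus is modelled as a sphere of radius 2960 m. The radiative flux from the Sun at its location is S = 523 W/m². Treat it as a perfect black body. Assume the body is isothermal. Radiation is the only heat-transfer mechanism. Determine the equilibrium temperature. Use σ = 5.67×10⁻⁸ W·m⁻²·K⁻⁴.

T ≈ 219 K

At equilibrium, absorbed power = emitted power.
Absorbing cross-section = πr² = 2.753×10⁷ m²; emitting surface = 4πr² = 1.101×10⁸ m² (ratio 4).
S·A_cross = εσ·A_surf·T⁴  ⇒  T⁴ = S/(4σ).
T⁴ = 1.00·523/(4·5.67×10⁻⁸) = 2.306×10⁹ K⁴.
T = (2.306×10⁹)^(1/4).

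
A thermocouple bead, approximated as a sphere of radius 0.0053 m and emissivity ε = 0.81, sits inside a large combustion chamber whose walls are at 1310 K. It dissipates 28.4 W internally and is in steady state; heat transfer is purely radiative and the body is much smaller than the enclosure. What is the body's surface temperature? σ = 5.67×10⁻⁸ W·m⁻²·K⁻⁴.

For a small grey body in a large enclosure, net radiated power = εσA(T⁴ − T_w⁴).
Steady state: P = εσA(T⁴ − T_w⁴) with A = 4πr² = 3.530×10⁻⁴ m².
T⁴ = P/(εσA) + T_w⁴ = 28.4/(0.81·5.67×10⁻⁸·3.530×10⁻⁴) + (1310)⁴
    = 1.752×10¹² + 2.945×10¹² = 4.697×10¹² K⁴.

T ≈ 1470 K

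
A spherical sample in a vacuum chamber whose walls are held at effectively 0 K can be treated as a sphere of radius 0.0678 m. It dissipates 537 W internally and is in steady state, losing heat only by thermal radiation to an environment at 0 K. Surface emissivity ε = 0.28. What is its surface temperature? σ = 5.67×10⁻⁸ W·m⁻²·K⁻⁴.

Steady state: internal power = radiated power, P = εσA T⁴.
Radiating area A = 4πr² = 0.05777 m².
T⁴ = P/(εσA) = 537/(0.28·5.67×10⁻⁸·0.05777) = 5.855×10¹¹ K⁴.
T = (5.855×10¹¹)^(1/4).

T ≈ 875 K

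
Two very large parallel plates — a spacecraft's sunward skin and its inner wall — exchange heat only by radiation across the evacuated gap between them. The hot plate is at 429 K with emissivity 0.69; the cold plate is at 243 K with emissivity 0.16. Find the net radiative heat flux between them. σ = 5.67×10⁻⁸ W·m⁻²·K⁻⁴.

q ≈ 257 W/m²

For two infinite grey parallel plates, q = σ(T₁⁴ − T₂⁴)/(1/ε₁ + 1/ε₂ − 1).
T₁⁴ − T₂⁴ = 3.387×10¹⁰ − 3.487×10⁹ = 3.038×10¹⁰ K⁴.
1/ε₁ + 1/ε₂ − 1 = 1.449 + 6.250 − 1 = 6.699.
q = 5.67×10⁻⁸ × 3.038×10¹⁰ / 6.699.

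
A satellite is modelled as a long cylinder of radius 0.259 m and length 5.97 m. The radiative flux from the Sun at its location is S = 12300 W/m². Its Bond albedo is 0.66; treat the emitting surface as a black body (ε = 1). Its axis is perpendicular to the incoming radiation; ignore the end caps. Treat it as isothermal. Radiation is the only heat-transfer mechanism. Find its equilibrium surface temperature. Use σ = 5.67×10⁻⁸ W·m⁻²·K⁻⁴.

T ≈ 391 K

At equilibrium, absorbed power = emitted power.
Absorbing cross-section = 2rL = 3.092 m²; emitting surface = 2πrL = 9.715 m² (ratio π).
(1−a)S·A_cross = εσ·A_surf·T⁴  ⇒  T⁴ = (1−a)S/(πσ).
T⁴ = 0.340·12300/(π·5.67×10⁻⁸) = 2.348×10¹⁰ K⁴.
T = (2.348×10¹⁰)^(1/4).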